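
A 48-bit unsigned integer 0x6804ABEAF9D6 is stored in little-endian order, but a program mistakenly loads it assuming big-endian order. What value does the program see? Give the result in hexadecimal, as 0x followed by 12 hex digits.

Stored little-endian, the bytes at ascending addresses are D6 F9 EA AB 04 68.
Read back as big-endian, the last byte is least significant, giving 0xD6F9EAAB0468.

0xD6F9EAAB0468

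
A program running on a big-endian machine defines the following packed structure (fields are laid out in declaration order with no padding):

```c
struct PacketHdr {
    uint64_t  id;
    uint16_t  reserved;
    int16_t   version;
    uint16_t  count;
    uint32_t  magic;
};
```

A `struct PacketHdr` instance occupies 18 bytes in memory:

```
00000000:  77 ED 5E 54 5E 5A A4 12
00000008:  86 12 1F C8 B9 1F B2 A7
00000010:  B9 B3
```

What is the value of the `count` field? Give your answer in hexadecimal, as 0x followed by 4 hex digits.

`count` follows `id` (8 B), `reserved` (2 B), `version` (2 B), so it starts at offset 8 + 2 + 2 = 12 and occupies 2 bytes.
Bytes at offsets 12..13: B9 1F.
Big-endian stores the most-significant byte at the lowest address.
The bytes are already most-significant first: 0xB91F.

0xB91F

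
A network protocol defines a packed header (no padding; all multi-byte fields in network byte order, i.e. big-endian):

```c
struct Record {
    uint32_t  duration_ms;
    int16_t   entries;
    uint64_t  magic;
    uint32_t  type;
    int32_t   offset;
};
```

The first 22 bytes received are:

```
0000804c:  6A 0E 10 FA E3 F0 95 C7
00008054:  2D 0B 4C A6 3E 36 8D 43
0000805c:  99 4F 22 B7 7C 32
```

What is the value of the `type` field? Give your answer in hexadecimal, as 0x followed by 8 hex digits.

`type` follows `duration_ms` (4 B), `entries` (2 B), `magic` (8 B), so it starts at offset 4 + 2 + 8 = 14 and occupies 4 bytes.
Bytes at offsets 14..17: 8D 43 99 4F.
Big-endian: lowest address holds the most-significant byte.
The bytes are already most-significant first: 0x8D43994F.

0x8D43994F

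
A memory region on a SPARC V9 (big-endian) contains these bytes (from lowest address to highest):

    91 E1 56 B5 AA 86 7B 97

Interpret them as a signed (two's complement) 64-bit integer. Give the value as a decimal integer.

-7934965730200093801

Big-endian: lowest address holds the most-significant byte.
The bytes are already most-significant first: 0x91E156B5AA867B97.
Top bit is set, so as a signed 64-bit value this is 0x91E156B5AA867B97 − 2^64 = -7934965730200093801.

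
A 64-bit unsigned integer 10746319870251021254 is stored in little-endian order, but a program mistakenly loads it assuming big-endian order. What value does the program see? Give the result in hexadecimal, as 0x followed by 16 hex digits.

0xC6B3084DFC982295

10746319870251021254 in 64-bit hexadecimal is 0x952298FC4D08B3C6.
Stored little-endian, the bytes at ascending addresses are C6 B3 08 4D FC 98 22 95.
Read back as big-endian, the last byte is least significant, giving 0xC6B3084DFC982295.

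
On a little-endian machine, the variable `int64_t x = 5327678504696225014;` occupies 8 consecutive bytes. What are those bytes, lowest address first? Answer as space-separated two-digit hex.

F6 1C E7 6D 5F B7 EF 49

5327678504696225014 in hexadecimal, padded to 64 bits, is 0x49EFB75F6DE71CF6.
Split into bytes (most-significant first): 49 EF B7 5F 6D E7 1C F6.
Little-endian: lowest address holds the least-significant byte.
So at ascending addresses the bytes are F6 1C E7 6D 5F B7 EF 49.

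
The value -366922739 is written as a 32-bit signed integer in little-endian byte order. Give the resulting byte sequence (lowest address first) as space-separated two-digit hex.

0D 34 21 EA

Two's complement of -366922739 in 32 bits: 366922739 = 0x15DECBF3; invert → 0xEA21340C; add 1 → 0xEA21340D.
Split into bytes (most-significant first): EA 21 34 0D.
Little-endian stores the least-significant byte at the lowest address.
So at ascending addresses the bytes are 0D 34 21 EA.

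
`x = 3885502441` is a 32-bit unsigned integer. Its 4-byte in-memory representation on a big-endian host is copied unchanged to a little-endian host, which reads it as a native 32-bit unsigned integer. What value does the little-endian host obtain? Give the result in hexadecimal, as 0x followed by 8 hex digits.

3885502441 in 32-bit hexadecimal is 0xE7980FE9.
Stored big-endian, the bytes at ascending addresses are E7 98 0F E9.
Read back as little-endian, the first byte is least significant, giving 0xE90F98E7.

0xE90F98E7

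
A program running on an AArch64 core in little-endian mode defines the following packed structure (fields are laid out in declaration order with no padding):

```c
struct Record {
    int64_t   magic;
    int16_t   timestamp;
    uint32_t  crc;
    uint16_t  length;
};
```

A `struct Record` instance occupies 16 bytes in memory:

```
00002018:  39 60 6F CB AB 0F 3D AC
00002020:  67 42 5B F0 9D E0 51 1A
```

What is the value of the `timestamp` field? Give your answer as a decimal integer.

`timestamp` follows `magic` (8 bytes), so it starts at byte offset 8 and occupies 2 bytes.
Bytes at offsets 8..9: 67 42.
In little-endian order the low byte comes first in memory.
Reassemble most-significant byte first: 42 67 → 0x4267.
0x4267 = 16999.

16999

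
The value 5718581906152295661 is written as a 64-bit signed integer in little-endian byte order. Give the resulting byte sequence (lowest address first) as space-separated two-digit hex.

ED 0C 2F FF F1 7B 5C 4F

5718581906152295661 in hexadecimal, padded to 64 bits, is 0x4F5C7BF1FF2F0CED.
Split into bytes (most-significant first): 4F 5C 7B F1 FF 2F 0C ED.
Little-endian: lowest address holds the least-significant byte.
So at ascending addresses the bytes are ED 0C 2F FF F1 7B 5C 4F.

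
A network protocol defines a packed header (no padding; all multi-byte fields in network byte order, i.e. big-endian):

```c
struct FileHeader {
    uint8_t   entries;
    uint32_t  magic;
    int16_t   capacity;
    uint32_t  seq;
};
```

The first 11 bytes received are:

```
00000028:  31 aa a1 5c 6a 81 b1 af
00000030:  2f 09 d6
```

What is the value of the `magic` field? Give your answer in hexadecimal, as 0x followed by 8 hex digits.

0xAAA15C6A

`magic` follows `entries` (1 byte), so it starts at byte offset 1 and occupies 4 bytes.
Bytes at offsets 1..4: AA A1 5C 6A.
In big-endian order the high byte comes first in memory.
The bytes are already most-significant first: 0xAAA15C6A.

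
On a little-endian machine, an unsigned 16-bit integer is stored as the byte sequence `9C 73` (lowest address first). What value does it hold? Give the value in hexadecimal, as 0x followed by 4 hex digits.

Little-endian stores the least-significant byte at the lowest address.
Reassemble most-significant byte first: 73 9C → 0x739C.

0x739C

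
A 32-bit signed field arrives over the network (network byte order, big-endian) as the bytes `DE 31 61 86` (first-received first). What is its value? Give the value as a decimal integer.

-567189114

Big-endian: lowest address holds the most-significant byte.
The bytes are already most-significant first: 0xDE316186.
Top bit is set, so as a signed 32-bit value this is 0xDE316186 − 2^32 = -567189114.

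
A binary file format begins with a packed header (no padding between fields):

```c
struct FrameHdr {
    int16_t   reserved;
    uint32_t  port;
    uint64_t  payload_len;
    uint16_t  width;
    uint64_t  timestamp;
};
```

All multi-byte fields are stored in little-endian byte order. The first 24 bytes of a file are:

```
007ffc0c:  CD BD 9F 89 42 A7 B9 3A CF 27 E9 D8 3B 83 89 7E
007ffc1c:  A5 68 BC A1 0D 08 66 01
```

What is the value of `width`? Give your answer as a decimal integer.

`width` follows `reserved` (2 B), `port` (4 B), `payload_len` (8 B), so it starts at offset 2 + 4 + 8 = 14 and occupies 2 bytes.
Bytes at offsets 14..15: 89 7E.
Little-endian: lowest address holds the least-significant byte.
Reassemble most-significant byte first: 7E 89 → 0x7E89.
0x7E89 = 32393.

32393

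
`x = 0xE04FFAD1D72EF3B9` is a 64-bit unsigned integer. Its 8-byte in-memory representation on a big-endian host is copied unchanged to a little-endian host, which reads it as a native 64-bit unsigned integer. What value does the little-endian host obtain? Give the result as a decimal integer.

13399104820833046496

Stored big-endian, the bytes at ascending addresses are E0 4F FA D1 D7 2E F3 B9.
Read back as little-endian, the first byte is least significant, giving 0xB9F32ED7D1FA4FE0.
0xB9F32ED7D1FA4FE0 = 13399104820833046496.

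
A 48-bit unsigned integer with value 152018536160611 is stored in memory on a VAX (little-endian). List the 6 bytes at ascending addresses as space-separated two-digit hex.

63 DD D8 92 42 8A

152018536160611 in hexadecimal, padded to 48 bits, is 0x8A4292D8DD63.
Split into bytes (most-significant first): 8A 42 92 D8 DD 63.
In little-endian order the low byte comes first in memory.
So at ascending addresses the bytes are 63 DD D8 92 42 8A.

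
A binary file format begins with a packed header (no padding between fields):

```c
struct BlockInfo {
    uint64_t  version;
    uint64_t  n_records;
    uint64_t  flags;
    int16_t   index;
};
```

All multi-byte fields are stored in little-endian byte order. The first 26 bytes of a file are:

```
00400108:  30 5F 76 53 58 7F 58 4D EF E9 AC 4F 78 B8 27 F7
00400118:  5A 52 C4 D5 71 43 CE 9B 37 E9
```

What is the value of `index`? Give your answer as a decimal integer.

`index` follows `version` (8 B), `n_records` (8 B), `flags` (8 B), so it starts at offset 8 + 8 + 8 = 24 and occupies 2 bytes.
Bytes at offsets 24..25: 37 E9.
In little-endian order the low byte comes first in memory.
Reassemble most-significant byte first: E9 37 → 0xE937.
Top bit is set, so as a signed 16-bit value this is 0xE937 − 2^16 = -5833.

-5833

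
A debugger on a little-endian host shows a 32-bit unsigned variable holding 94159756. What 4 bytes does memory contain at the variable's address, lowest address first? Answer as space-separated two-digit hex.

94159756 in hexadecimal, padded to 32 bits, is 0x059CC38C.
Split into bytes (most-significant first): 05 9C C3 8C.
In little-endian order the low byte comes first in memory.
So at ascending addresses the bytes are 8C C3 9C 05.

8C C3 9C 05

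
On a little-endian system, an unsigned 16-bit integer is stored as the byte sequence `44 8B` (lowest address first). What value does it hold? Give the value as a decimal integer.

35652

Little-endian stores the least-significant byte at the lowest address.
Reassemble most-significant byte first: 8B 44 → 0x8B44.
0x8B44 = 35652.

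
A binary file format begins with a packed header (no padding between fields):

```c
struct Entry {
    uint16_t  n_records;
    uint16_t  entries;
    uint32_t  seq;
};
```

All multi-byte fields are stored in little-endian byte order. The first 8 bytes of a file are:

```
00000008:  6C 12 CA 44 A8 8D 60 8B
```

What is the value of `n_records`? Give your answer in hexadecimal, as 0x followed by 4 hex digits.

`n_records` is the first field, at byte offset 0, occupying 2 bytes.
Bytes at offsets 0..1: 6C 12.
Little-endian stores the least-significant byte at the lowest address.
Reassemble most-significant byte first: 12 6C → 0x126C.

0x126C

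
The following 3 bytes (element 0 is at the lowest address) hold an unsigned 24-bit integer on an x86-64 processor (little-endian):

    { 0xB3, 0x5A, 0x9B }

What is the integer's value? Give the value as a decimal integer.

10181299

In little-endian order the low byte comes first in memory.
Reassemble most-significant byte first: 9B 5A B3 → 0x9B5AB3.
0x9B5AB3 = 10181299.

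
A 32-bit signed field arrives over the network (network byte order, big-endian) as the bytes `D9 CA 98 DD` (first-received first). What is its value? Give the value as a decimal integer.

-641034019

Big-endian stores the most-significant byte at the lowest address.
The bytes are already most-significant first: 0xD9CA98DD.
Top bit is set, so as a signed 32-bit value this is 0xD9CA98DD − 2^32 = -641034019.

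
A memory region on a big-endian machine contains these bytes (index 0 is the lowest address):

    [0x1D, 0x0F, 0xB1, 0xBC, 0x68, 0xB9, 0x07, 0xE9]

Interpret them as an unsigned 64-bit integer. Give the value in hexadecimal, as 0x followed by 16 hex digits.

In big-endian order the high byte comes first in memory.
The bytes are already most-significant first: 0x1D0FB1BC68B907E9.

0x1D0FB1BC68B907E9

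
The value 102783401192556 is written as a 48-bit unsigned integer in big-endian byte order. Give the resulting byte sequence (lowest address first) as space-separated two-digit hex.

102783401192556 in hexadecimal, padded to 48 bits, is 0x5D7B201DEC6C.
Split into bytes (most-significant first): 5D 7B 20 1D EC 6C.
In big-endian order the high byte comes first in memory.
So the memory order matches the most-significant-first order: 5D 7B 20 1D EC 6C.

5D 7B 20 1D EC 6C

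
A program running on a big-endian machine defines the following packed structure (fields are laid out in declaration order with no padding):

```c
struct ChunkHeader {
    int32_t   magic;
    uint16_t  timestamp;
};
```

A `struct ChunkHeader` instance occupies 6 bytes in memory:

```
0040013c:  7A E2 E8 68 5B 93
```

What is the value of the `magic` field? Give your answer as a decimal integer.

2061690984

`magic` is the first field, at byte offset 0, occupying 4 bytes.
Bytes at offsets 0..3: 7A E2 E8 68.
In big-endian order the high byte comes first in memory.
The bytes are already most-significant first: 0x7AE2E868.
0x7AE2E868 = 2061690984.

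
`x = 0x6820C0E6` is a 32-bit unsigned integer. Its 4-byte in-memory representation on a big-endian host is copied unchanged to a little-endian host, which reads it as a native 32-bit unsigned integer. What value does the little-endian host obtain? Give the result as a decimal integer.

Stored big-endian, the bytes at ascending addresses are 68 20 C0 E6.
Read back as little-endian, the first byte is least significant, giving 0xE6C02068.
0xE6C02068 = 3871350888.

3871350888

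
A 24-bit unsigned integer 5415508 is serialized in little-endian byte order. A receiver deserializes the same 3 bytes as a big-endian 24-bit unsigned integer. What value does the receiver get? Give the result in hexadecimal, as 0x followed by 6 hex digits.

5415508 in 24-bit hexadecimal is 0x52A254.
Stored little-endian, the bytes at ascending addresses are 54 A2 52.
Read back as big-endian, the last byte is least significant, giving 0x54A252.

0x54A252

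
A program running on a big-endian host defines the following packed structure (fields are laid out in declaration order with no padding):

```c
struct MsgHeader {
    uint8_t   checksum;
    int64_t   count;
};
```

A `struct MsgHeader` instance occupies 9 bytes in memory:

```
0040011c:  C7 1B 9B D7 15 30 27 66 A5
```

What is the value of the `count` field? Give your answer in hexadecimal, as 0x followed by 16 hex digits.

0x1B9BD715302766A5

`count` follows `checksum` (1 byte), so it starts at byte offset 1 and occupies 8 bytes.
Bytes at offsets 1..8: 1B 9B D7 15 30 27 66 A5.
Big-endian: lowest address holds the most-significant byte.
The bytes are already most-significant first: 0x1B9BD715302766A5.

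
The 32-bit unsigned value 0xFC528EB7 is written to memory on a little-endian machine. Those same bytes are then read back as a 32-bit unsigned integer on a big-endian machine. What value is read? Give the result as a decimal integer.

Stored little-endian, the bytes at ascending addresses are B7 8E 52 FC.
Read back as big-endian, the last byte is least significant, giving 0xB78E52FC.
0xB78E52FC = 3079557884.

3079557884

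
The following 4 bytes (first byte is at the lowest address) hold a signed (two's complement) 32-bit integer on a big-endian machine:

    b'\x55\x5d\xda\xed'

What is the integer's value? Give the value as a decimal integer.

1432214253

Big-endian: lowest address holds the most-significant byte.
The bytes are already most-significant first: 0x555DDAED.
0x555DDAED = 1432214253.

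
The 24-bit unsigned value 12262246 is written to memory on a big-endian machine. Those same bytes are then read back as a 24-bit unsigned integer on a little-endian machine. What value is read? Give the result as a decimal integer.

12262246 in 24-bit hexadecimal is 0xBB1B66.
Stored big-endian, the bytes at ascending addresses are BB 1B 66.
Read back as little-endian, the first byte is least significant, giving 0x661BBB.
0x661BBB = 6691771.

6691771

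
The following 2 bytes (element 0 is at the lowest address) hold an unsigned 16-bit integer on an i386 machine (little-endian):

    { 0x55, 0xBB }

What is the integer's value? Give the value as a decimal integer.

47957

Little-endian: lowest address holds the least-significant byte.
Reassemble most-significant byte first: BB 55 → 0xBB55.
0xBB55 = 47957.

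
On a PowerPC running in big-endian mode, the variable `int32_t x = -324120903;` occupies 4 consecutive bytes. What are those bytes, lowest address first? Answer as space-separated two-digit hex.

EC AE 4E B9

Two's complement of -324120903 in 32 bits: 324120903 = 0x1351B147; invert → 0xECAE4EB8; add 1 → 0xECAE4EB9.
Split into bytes (most-significant first): EC AE 4E B9.
Big-endian: lowest address holds the most-significant byte.
So the memory order matches the most-significant-first order: EC AE 4E B9.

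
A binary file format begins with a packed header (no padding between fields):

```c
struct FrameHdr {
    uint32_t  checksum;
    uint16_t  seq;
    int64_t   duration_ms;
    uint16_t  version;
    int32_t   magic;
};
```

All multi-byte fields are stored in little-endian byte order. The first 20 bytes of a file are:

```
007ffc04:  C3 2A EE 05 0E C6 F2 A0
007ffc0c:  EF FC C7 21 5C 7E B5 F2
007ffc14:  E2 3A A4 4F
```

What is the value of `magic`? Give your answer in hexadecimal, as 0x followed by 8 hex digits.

`magic` follows `checksum` (4 B), `seq` (2 B), `duration_ms` (8 B), `version` (2 B), so it starts at offset 4 + 2 + 8 + 2 = 16 and occupies 4 bytes.
Bytes at offsets 16..19: E2 3A A4 4F.
Little-endian: lowest address holds the least-significant byte.
Reassemble most-significant byte first: 4F A4 3A E2 → 0x4FA43AE2.

0x4FA43AE2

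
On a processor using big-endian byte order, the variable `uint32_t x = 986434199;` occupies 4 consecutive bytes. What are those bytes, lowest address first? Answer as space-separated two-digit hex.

986434199 in hexadecimal, padded to 32 bits, is 0x3ACBCA97.
Split into bytes (most-significant first): 3A CB CA 97.
Big-endian stores the most-significant byte at the lowest address.
So the memory order matches the most-significant-first order: 3A CB CA 97.

3A CB CA 97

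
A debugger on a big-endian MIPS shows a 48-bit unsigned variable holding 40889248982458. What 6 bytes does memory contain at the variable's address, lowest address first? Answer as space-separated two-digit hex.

40889248982458 in hexadecimal, padded to 48 bits, is 0x2530452925BA.
Split into bytes (most-significant first): 25 30 45 29 25 BA.
In big-endian order the high byte comes first in memory.
So the memory order matches the most-significant-first order: 25 30 45 29 25 BA.

25 30 45 29 25 BA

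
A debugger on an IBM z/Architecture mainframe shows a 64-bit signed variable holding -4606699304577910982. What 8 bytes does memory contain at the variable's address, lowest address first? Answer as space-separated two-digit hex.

Two's complement of -4606699304577910982 in 64 bits: 4606699304577910982 = 0x3FEE489C3467C8C6; invert → 0xC011B763CB983739; add 1 → 0xC011B763CB98373A.
Split into bytes (most-significant first): C0 11 B7 63 CB 98 37 3A.
In big-endian order the high byte comes first in memory.
So the memory order matches the most-significant-first order: C0 11 B7 63 CB 98 37 3A.

C0 11 B7 63 CB 98 37 3A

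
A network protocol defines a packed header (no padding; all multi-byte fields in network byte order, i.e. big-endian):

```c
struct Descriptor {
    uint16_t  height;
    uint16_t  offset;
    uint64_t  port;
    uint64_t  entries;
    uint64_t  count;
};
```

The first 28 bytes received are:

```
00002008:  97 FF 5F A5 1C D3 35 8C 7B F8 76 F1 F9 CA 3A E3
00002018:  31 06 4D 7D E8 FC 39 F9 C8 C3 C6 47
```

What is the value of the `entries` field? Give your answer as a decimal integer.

17999263608194092413

`entries` follows `height` (2 B), `offset` (2 B), `port` (8 B), so it starts at offset 2 + 2 + 8 = 12 and occupies 8 bytes.
Bytes at offsets 12..19: F9 CA 3A E3 31 06 4D 7D.
Big-endian: lowest address holds the most-significant byte.
The bytes are already most-significant first: 0xF9CA3AE331064D7D.
0xF9CA3AE331064D7D = 17999263608194092413.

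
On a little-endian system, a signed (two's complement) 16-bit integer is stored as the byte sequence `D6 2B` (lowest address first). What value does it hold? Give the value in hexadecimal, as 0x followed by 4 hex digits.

Little-endian stores the least-significant byte at the lowest address.
Reassemble most-significant byte first: 2B D6 → 0x2BD6.

0x2BD6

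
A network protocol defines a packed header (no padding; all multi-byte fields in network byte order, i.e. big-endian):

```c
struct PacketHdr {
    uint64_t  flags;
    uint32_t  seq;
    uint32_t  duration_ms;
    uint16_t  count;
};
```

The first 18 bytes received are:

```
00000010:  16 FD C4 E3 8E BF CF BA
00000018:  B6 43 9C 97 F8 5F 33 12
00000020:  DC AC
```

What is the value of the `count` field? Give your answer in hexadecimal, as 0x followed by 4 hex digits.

0xDCAC

`count` follows `flags` (8 B), `seq` (4 B), `duration_ms` (4 B), so it starts at offset 8 + 4 + 4 = 16 and occupies 2 bytes.
Bytes at offsets 16..17: DC AC.
Big-endian: lowest address holds the most-significant byte.
The bytes are already most-significant first: 0xDCAC.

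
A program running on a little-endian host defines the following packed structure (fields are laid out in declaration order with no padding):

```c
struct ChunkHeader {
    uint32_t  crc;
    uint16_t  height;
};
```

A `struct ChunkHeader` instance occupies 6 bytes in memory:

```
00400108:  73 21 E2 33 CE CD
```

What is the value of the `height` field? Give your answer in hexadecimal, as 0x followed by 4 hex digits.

0xCDCE

`height` follows `crc` (4 bytes), so it starts at byte offset 4 and occupies 2 bytes.
Bytes at offsets 4..5: CE CD.
Little-endian: lowest address holds the least-significant byte.
Reassemble most-significant byte first: CD CE → 0xCDCE.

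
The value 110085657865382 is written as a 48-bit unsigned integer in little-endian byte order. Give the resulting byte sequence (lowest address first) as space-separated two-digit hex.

A6 2C 88 50 1F 64

110085657865382 in hexadecimal, padded to 48 bits, is 0x641F50882CA6.
Split into bytes (most-significant first): 64 1F 50 88 2C A6.
Little-endian: lowest address holds the least-significant byte.
So at ascending addresses the bytes are A6 2C 88 50 1F 64.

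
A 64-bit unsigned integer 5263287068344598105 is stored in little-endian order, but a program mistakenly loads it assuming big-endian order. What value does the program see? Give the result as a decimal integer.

6430743188292700745

5263287068344598105 in 64-bit hexadecimal is 0x490AF3B3DB963E59.
Stored little-endian, the bytes at ascending addresses are 59 3E 96 DB B3 F3 0A 49.
Read back as big-endian, the last byte is least significant, giving 0x593E96DBB3F30A49.
0x593E96DBB3F30A49 = 6430743188292700745.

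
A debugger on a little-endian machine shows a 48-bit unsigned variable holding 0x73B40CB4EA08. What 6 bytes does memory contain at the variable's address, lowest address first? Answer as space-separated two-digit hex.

Split into bytes (most-significant first): 73 B4 0C B4 EA 08.
Little-endian stores the least-significant byte at the lowest address.
So at ascending addresses the bytes are 08 EA B4 0C B4 73.

08 EA B4 0C B4 73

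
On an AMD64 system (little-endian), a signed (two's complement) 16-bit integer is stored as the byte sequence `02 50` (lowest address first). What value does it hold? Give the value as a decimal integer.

Little-endian: lowest address holds the least-significant byte.
Reassemble most-significant byte first: 50 02 → 0x5002.
0x5002 = 20482.

20482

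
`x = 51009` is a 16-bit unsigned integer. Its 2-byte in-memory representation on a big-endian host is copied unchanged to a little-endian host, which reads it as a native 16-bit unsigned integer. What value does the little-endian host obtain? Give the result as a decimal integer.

16839

51009 in 16-bit hexadecimal is 0xC741.
Stored big-endian, the bytes at ascending addresses are C7 41.
Read back as little-endian, the first byte is least significant, giving 0x41C7.
0x41C7 = 16839.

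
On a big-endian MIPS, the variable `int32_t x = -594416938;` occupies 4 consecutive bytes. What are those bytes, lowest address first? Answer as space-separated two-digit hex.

DC 91 EA D6

Two's complement of -594416938 in 32 bits: 594416938 = 0x236E152A; invert → 0xDC91EAD5; add 1 → 0xDC91EAD6.
Split into bytes (most-significant first): DC 91 EA D6.
In big-endian order the high byte comes first in memory.
So the memory order matches the most-significant-first order: DC 91 EA D6.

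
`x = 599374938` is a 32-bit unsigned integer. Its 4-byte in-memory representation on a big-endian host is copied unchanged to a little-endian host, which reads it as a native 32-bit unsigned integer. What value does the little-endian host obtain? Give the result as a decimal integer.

599374938 in 32-bit hexadecimal is 0x23B9BC5A.
Stored big-endian, the bytes at ascending addresses are 23 B9 BC 5A.
Read back as little-endian, the first byte is least significant, giving 0x5ABCB923.
0x5ABCB923 = 1522317603.

1522317603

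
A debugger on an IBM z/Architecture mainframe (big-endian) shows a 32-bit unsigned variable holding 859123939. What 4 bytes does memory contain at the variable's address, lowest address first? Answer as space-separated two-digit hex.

33 35 30 E3

859123939 in hexadecimal, padded to 32 bits, is 0x333530E3.
Split into bytes (most-significant first): 33 35 30 E3.
Big-endian stores the most-significant byte at the lowest address.
So the memory order matches the most-significant-first order: 33 35 30 E3.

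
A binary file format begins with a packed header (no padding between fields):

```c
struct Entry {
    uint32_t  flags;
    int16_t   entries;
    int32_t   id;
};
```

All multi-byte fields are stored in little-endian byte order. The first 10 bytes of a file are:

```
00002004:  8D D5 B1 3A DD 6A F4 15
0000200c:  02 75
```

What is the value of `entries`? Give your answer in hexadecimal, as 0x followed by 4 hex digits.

`entries` follows `flags` (4 bytes), so it starts at byte offset 4 and occupies 2 bytes.
Bytes at offsets 4..5: DD 6A.
In little-endian order the low byte comes first in memory.
Reassemble most-significant byte first: 6A DD → 0x6ADD.

0x6ADD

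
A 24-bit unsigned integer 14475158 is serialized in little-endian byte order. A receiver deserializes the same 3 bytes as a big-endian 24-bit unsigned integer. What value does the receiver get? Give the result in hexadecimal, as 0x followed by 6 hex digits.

0x96DFDC

14475158 in 24-bit hexadecimal is 0xDCDF96.
Stored little-endian, the bytes at ascending addresses are 96 DF DC.
Read back as big-endian, the last byte is least significant, giving 0x96DFDC.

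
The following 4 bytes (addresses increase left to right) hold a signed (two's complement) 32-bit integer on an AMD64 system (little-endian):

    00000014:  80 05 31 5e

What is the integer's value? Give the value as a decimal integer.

1580270976

In little-endian order the low byte comes first in memory.
Reassemble most-significant byte first: 5E 31 05 80 → 0x5E310580.
0x5E310580 = 1580270976.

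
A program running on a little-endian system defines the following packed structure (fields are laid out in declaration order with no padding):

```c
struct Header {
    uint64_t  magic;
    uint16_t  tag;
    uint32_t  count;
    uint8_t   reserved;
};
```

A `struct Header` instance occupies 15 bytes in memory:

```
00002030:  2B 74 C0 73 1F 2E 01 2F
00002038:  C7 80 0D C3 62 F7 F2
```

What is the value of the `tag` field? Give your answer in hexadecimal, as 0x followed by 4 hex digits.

`tag` follows `magic` (8 bytes), so it starts at byte offset 8 and occupies 2 bytes.
Bytes at offsets 8..9: C7 80.
In little-endian order the low byte comes first in memory.
Reassemble most-significant byte first: 80 C7 → 0x80C7.

0x80C7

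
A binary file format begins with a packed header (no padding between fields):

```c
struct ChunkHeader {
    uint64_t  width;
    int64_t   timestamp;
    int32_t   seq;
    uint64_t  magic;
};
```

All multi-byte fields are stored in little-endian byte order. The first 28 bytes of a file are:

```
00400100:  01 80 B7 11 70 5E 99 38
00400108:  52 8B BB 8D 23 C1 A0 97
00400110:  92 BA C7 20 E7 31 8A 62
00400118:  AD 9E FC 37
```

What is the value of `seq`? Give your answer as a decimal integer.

`seq` follows `width` (8 B), `timestamp` (8 B), so it starts at offset 8 + 8 = 16 and occupies 4 bytes.
Bytes at offsets 16..19: 92 BA C7 20.
In little-endian order the low byte comes first in memory.
Reassemble most-significant byte first: 20 C7 BA 92 → 0x20C7BA92.
0x20C7BA92 = 549960338.

549960338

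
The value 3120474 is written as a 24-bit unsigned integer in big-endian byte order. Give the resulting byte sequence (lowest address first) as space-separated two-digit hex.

2F 9D 5A

3120474 in hexadecimal, padded to 24 bits, is 0x2F9D5A.
Split into bytes (most-significant first): 2F 9D 5A.
Big-endian: lowest address holds the most-significant byte.
So the memory order matches the most-significant-first order: 2F 9D 5A.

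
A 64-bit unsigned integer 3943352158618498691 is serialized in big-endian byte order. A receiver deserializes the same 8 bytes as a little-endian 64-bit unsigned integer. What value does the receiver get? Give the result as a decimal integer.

3943352158618498691 in 64-bit hexadecimal is 0x36B999E53EB9B683.
Stored big-endian, the bytes at ascending addresses are 36 B9 99 E5 3E B9 B6 83.
Read back as little-endian, the first byte is least significant, giving 0x83B6B93EE599B936.
0x83B6B93EE599B936 = 9490976944521066806.

9490976944521066806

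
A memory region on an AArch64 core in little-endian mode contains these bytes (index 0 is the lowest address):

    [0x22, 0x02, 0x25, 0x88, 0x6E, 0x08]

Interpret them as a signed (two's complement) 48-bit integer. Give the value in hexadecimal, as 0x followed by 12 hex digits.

Little-endian: lowest address holds the least-significant byte.
Reassemble most-significant byte first: 08 6E 88 25 02 22 → 0x086E88250222.

0x086E88250222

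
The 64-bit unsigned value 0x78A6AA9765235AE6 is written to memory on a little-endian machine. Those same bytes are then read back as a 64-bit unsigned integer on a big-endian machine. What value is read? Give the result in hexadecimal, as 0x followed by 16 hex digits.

Stored little-endian, the bytes at ascending addresses are E6 5A 23 65 97 AA A6 78.
Read back as big-endian, the last byte is least significant, giving 0xE65A236597AAA678.

0xE65A236597AAA678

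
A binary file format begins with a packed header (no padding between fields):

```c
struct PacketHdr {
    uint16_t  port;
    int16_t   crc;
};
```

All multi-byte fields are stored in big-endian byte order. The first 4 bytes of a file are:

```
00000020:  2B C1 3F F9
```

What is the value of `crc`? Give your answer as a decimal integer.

`crc` follows `port` (2 bytes), so it starts at byte offset 2 and occupies 2 bytes.
Bytes at offsets 2..3: 3F F9.
In big-endian order the high byte comes first in memory.
The bytes are already most-significant first: 0x3FF9.
0x3FF9 = 16377.

16377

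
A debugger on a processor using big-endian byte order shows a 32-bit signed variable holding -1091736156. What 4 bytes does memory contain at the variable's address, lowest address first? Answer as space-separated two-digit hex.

BE ED 6D A4

Two's complement of -1091736156 in 32 bits: 1091736156 = 0x4112925C; invert → 0xBEED6DA3; add 1 → 0xBEED6DA4.
Split into bytes (most-significant first): BE ED 6D A4.
Big-endian stores the most-significant byte at the lowest address.
So the memory order matches the most-significant-first order: BE ED 6D A4.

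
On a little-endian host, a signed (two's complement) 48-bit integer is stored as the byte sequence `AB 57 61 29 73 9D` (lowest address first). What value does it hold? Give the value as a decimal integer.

-108357035665493

Little-endian stores the least-significant byte at the lowest address.
Reassemble most-significant byte first: 9D 73 29 61 57 AB → 0x9D73296157AB.
Top bit is set, so as a signed 48-bit value this is 0x9D73296157AB − 2^48 = -108357035665493.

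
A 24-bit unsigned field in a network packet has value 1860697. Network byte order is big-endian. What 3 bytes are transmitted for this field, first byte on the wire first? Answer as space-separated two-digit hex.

1C 64 59

1860697 in hexadecimal, padded to 24 bits, is 0x1C6459.
Split into bytes (most-significant first): 1C 64 59.
Big-endian stores the most-significant byte at the lowest address.
So the memory order matches the most-significant-first order: 1C 64 59.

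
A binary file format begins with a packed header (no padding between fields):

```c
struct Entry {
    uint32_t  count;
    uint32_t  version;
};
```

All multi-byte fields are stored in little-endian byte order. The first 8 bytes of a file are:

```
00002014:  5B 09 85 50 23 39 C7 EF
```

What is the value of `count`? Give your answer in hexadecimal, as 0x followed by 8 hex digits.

`count` is the first field, at byte offset 0, occupying 4 bytes.
Bytes at offsets 0..3: 5B 09 85 50.
Little-endian stores the least-significant byte at the lowest address.
Reassemble most-significant byte first: 50 85 09 5B → 0x5085095B.

0x5085095B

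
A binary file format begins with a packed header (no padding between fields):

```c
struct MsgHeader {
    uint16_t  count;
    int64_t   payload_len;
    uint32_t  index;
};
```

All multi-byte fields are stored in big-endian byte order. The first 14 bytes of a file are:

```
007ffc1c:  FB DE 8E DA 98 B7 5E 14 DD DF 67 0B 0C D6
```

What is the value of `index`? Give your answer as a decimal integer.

`index` follows `count` (2 B), `payload_len` (8 B), so it starts at offset 2 + 8 = 10 and occupies 4 bytes.
Bytes at offsets 10..13: 67 0B 0C D6.
Big-endian: lowest address holds the most-significant byte.
The bytes are already most-significant first: 0x670B0CD6.
0x670B0CD6 = 1728777430.

1728777430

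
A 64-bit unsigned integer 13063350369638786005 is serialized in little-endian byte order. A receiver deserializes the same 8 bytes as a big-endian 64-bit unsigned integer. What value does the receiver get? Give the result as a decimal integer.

13063350369638786005 in 64-bit hexadecimal is 0xB54A57F2D6C9A3D5.
Stored little-endian, the bytes at ascending addresses are D5 A3 C9 D6 F2 57 4A B5.
Read back as big-endian, the last byte is least significant, giving 0xD5A3C9D6F2574AB5.
0xD5A3C9D6F2574AB5 = 15394369876308478645.

15394369876308478645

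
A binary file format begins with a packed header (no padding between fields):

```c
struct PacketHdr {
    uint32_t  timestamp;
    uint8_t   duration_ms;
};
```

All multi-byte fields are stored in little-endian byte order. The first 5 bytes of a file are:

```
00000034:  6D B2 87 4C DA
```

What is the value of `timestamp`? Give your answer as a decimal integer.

1283961453

`timestamp` is the first field, at byte offset 0, occupying 4 bytes.
Bytes at offsets 0..3: 6D B2 87 4C.
Little-endian stores the least-significant byte at the lowest address.
Reassemble most-significant byte first: 4C 87 B2 6D → 0x4C87B26D.
0x4C87B26D = 1283961453.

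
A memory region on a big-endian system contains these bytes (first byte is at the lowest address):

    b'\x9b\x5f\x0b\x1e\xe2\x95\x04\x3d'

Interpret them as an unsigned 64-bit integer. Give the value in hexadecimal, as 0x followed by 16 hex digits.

0x9B5F0B1EE295043D

Big-endian stores the most-significant byte at the lowest address.
The bytes are already most-significant first: 0x9B5F0B1EE295043D.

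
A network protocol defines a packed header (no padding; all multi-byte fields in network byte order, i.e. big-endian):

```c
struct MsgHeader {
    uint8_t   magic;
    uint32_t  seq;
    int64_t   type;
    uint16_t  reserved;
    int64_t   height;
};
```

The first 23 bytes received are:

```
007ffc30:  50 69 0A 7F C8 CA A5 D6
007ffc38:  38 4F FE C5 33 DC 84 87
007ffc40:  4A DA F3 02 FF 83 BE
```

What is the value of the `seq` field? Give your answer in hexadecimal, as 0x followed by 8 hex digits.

`seq` follows `magic` (1 byte), so it starts at byte offset 1 and occupies 4 bytes.
Bytes at offsets 1..4: 69 0A 7F C8.
Big-endian stores the most-significant byte at the lowest address.
The bytes are already most-significant first: 0x690A7FC8.

0x690A7FC8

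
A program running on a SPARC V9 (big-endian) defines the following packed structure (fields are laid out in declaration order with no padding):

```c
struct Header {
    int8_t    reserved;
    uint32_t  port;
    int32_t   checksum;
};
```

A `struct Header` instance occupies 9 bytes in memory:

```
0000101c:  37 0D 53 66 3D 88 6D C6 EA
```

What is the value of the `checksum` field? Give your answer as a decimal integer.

`checksum` follows `reserved` (1 B), `port` (4 B), so it starts at offset 1 + 4 = 5 and occupies 4 bytes.
Bytes at offsets 5..8: 88 6D C6 EA.
Big-endian stores the most-significant byte at the lowest address.
The bytes are already most-significant first: 0x886DC6EA.
Top bit is set, so as a signed 32-bit value this is 0x886DC6EA − 2^32 = -2006071574.

-2006071574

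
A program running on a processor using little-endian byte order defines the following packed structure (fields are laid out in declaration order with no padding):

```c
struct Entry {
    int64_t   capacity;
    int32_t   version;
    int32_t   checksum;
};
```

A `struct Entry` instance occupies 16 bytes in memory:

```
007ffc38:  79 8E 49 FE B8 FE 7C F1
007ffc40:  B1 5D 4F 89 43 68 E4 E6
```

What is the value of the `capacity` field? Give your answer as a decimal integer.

`capacity` is the first field, at byte offset 0, occupying 8 bytes.
Bytes at offsets 0..7: 79 8E 49 FE B8 FE 7C F1.
Little-endian: lowest address holds the least-significant byte.
Reassemble most-significant byte first: F1 7C FE B8 FE 49 8E 79 → 0xF17CFEB8FE498E79.
Top bit is set, so as a signed 64-bit value this is 0xF17CFEB8FE498E79 − 2^64 = -1045680942963126663.

-1045680942963126663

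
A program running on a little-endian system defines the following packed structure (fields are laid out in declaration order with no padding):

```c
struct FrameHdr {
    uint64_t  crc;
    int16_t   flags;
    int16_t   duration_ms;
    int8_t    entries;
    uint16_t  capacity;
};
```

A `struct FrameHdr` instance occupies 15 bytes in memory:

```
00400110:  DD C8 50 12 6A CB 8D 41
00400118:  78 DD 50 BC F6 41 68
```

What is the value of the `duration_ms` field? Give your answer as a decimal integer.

-17328

`duration_ms` follows `crc` (8 B), `flags` (2 B), so it starts at offset 8 + 2 = 10 and occupies 2 bytes.
Bytes at offsets 10..11: 50 BC.
In little-endian order the low byte comes first in memory.
Reassemble most-significant byte first: BC 50 → 0xBC50.
Top bit is set, so as a signed 16-bit value this is 0xBC50 − 2^16 = -17328.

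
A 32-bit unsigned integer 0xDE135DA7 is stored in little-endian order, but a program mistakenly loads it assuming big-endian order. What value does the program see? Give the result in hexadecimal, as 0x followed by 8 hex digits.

0xA75D13DE

Stored little-endian, the bytes at ascending addresses are A7 5D 13 DE.
Read back as big-endian, the last byte is least significant, giving 0xA75D13DE.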